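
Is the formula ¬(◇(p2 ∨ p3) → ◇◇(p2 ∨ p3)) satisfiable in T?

1. ¬(◇(p2 ∨ p3) → ◇◇(p2 ∨ p3)), 0
2. ◇(p2 ∨ p3), 0   [¬→-rule on 1]
3. ¬◇◇(p2 ∨ p3), 0   [¬→-rule on 1]
4. ¬◇(p2 ∨ p3), 0   [¬◇-rule on 3 via 0R0]
5. ¬(p2 ∨ p3), 0   [¬◇-rule on 4 via 0R0]
6. ¬p2, 0   [¬∨-rule on 5]
7. ¬p3, 0   [¬∨-rule on 5]
8. p2 ∨ p3, 1   [◇-rule on 2: fresh world 1, 0R1]
9. ¬◇(p2 ∨ p3), 1   [¬◇-rule on 3 via 0R1]
10. ¬(p2 ∨ p3), 1   [¬◇-rule on 4 via 0R1]
11. ¬p2, 1   [¬∨-rule on 10]
12. ¬p3, 1   [¬∨-rule on 10]
13. p3, 1   [∨-rule on 8 (branches; this branch)]
Accessibility: 0R0, 0R1, 1R1
Branch closes: p3 and ¬p3 both at 1.
All branches of the tableau close; one closing branch shown above.

Unsatisfiable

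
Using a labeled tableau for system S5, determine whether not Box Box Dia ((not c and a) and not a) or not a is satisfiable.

Satisfiable

1. not Box Box Dia ((not c and a) and not a) or not a, u
2. not a, u   [or-rule on 1 (branches; this branch)]
Accessibility: uRu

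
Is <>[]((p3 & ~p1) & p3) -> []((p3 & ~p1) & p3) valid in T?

Tableau for the negation ~(<>[]((p3 & ~p1) & p3) -> []((p3 & ~p1) & p3)):
1. ~(<>[]((p3 & ~p1) & p3) -> []((p3 & ~p1) & p3)), 0
2. <>[]((p3 & ~p1) & p3), 0
3. ~[]((p3 & ~p1) & p3), 0
4. []((p3 & ~p1) & p3), 1
5. (p3 & ~p1) & p3, 1
6. p3 & ~p1, 1
7. p3, 1
8. ~p1, 1
9. ~((p3 & ~p1) & p3), 2
10. ~p3, 2
Accessibility: 0R0, 0R1, 0R2, 1R1, 2R2
The negation has an open branch (countermodel exists).

Not valid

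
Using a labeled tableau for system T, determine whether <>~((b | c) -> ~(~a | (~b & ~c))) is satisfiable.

1. <>~((b | c) -> ~(~a | (~b & ~c))), u
2. ~((b | c) -> ~(~a | (~b & ~c))), v
3. b | c, v
4. ~a | (~b & ~c), v
5. c, v
6. ~a, v
Accessibility: uRu, uRv, vRv

Yes, satisfiable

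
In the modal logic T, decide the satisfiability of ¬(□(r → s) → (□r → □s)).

1. ¬(□(r → s) → (□r → □s)), u
2. □(r → s), u
3. ¬(□r → □s), u
4. □r, u
5. ¬□s, u
6. r → s, u
7. r, u
8. s, u
9. ¬s, v
10. r → s, v
11. r, v
12. s, v
Accessibility: uRu, uRv, vRv
Branch closes: s and ¬s both at v.
All branches of the tableau close; one closing branch shown above.

Unsatisfiable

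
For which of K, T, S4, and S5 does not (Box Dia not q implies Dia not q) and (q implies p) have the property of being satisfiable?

K

K-tableau for the formula:
1. not (Box Dia not q implies Dia not q) and (q implies p), w0
2. not (Box Dia not q implies Dia not q), w0
3. q implies p, w0
4. Box Dia not q, w0
5. not Dia not q, w0
6. p, w0
Complete open branch: satisfiable in K.
T-tableau for the formula:
1. not (Box Dia not q implies Dia not q) and (q implies p), w0
2. not (Box Dia not q implies Dia not q), w0
3. q implies p, w0
4. Box Dia not q, w0
5. not Dia not q, w0
6. Dia not q, w0
7. q, w0
8. p, w0
9. not q, w1
10. Dia not q, w1
11. q, w1
Accessibility: w0Rw0, w0Rw1, w1Rw1
Branch closes: q and not q both at w1.
Every branch closes (one shown): unsatisfiable in T, hence also in S4, S5 (every S4/S5-frame is a T-frame).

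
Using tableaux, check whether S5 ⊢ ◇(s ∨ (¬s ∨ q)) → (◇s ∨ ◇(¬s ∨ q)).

Valid

Tableau for the negation ¬(◇(s ∨ (¬s ∨ q)) → (◇s ∨ ◇(¬s ∨ q))):
1. ¬(◇(s ∨ (¬s ∨ q)) → (◇s ∨ ◇(¬s ∨ q))), 0
2. ◇(s ∨ (¬s ∨ q)), 0   [¬→-rule on 1]
3. ¬(◇s ∨ ◇(¬s ∨ q)), 0   [¬→-rule on 1]
4. ¬◇s, 0   [¬∨-rule on 3]
5. ¬◇(¬s ∨ q), 0   [¬∨-rule on 3]
6. ¬s, 0   [¬◇-rule on 4 via 0R0]
7. ¬(¬s ∨ q), 0   [¬◇-rule on 5 via 0R0]
8. s, 0   [¬∨-rule on 7]
9. ¬q, 0   [¬∨-rule on 7]
Accessibility: 0R0
Branch closes: s and ¬s both at 0.
All branches of the negation close; one closing branch shown above.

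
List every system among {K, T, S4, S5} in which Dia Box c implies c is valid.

S5

S4-tableau for the negation not (Dia Box c implies c):
1. not (Dia Box c implies c), 0
2. Dia Box c, 0
3. not c, 0
4. Box c, 1
5. c, 1
Accessibility: 0R0, 0R1, 1R1
Complete open branch: countermodel on an S4-frame, so not valid in S4, nor in K, T (the same frame is also a K-frame and a T-frame).
S5-tableau for the negation not (Dia Box c implies c):
1. not (Dia Box c implies c), 0
2. Dia Box c, 0
3. not c, 0
4. Box c, 1
5. c, 0
Accessibility: 0R0, 0R1, 1R0, 1R1
Branch closes: c and not c both at 0.
Every branch closes (one shown): valid in S5.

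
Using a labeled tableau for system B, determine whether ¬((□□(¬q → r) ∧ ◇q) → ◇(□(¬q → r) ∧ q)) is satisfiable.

1. ¬((□□(¬q → r) ∧ ◇q) → ◇(□(¬q → r) ∧ q)), u
2. □□(¬q → r) ∧ ◇q, u
3. ¬◇(□(¬q → r) ∧ q), u
4. □□(¬q → r), u
5. ◇q, u
6. ¬(□(¬q → r) ∧ q), u
7. □(¬q → r), u
8. ¬q → r, u
9. ¬□(¬q → r), u
10. r, u
11. q, v
12. ¬(□(¬q → r) ∧ q), v
13. □(¬q → r), v
14. ¬q → r, v
15. ¬□(¬q → r), v
16. r, v
17. ¬(¬q → r), w
18. ¬q, w
19. ¬r, w
20. ¬(□(¬q → r) ∧ q), w
21. □(¬q → r), w
22. ¬q → r, w
23. r, w
Accessibility: uRu, uRv, uRw, vRu, vRv, wRu, wRw
Branch closes: r and ¬r both at w.
(One branch shown.) All branches close.

No, unsatisfiable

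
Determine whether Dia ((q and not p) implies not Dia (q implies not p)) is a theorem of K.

Not valid

Tableau for the negation not Dia ((q and not p) implies not Dia (q implies not p)):
1. not Dia ((q and not p) implies not Dia (q implies not p)), u
The negation has an open branch (countermodel exists).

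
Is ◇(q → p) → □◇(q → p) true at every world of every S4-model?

Invalid (countermodel exists)

Tableau for the negation ¬(◇(q → p) → □◇(q → p)):
1. ¬(◇(q → p) → □◇(q → p)), w0
2. ◇(q → p), w0   [¬→-rule on 1]
3. ¬□◇(q → p), w0   [¬→-rule on 1]
4. q → p, w1   [◇-rule on 2: fresh world w1, w0Rw1]
5. p, w1   [→-rule on 4 (branches; this branch)]
6. ¬◇(q → p), w2   [¬□-rule on 3: fresh world w2, w0Rw2]
7. ¬(q → p), w2   [¬◇-rule on 6 via w2Rw2]
8. q, w2   [¬→-rule on 7]
9. ¬p, w2   [¬→-rule on 7]
Accessibility: w0Rw0, w0Rw1, w0Rw2, w1Rw1, w2Rw2
The negation has an open branch (countermodel exists).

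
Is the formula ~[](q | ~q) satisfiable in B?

1. ~[](q | ~q), u
2. ~(q | ~q), v
3. ~q, v
4. q, v
Accessibility: uRu, uRv, vRu, vRv
Branch closes: q and ~q both at v.
All branches of the tableau close; one closing branch shown above.

Unsatisfiable (every branch closes)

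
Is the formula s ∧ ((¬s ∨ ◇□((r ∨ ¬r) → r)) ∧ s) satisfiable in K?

Yes, satisfiable

1. s ∧ ((¬s ∨ ◇□((r ∨ ¬r) → r)) ∧ s), w0
2. s, w0
3. (¬s ∨ ◇□((r ∨ ¬r) → r)) ∧ s, w0
4. ¬s ∨ ◇□((r ∨ ¬r) → r), w0
5. ◇□((r ∨ ¬r) → r), w0
6. □((r ∨ ¬r) → r), w1
Accessibility: w0Rw1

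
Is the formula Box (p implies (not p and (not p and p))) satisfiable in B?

1. Box (p implies (not p and (not p and p))), w0
2. p implies (not p and (not p and p)), w0   [Box-rule on 1 via w0Rw0]
3. not p, w0   [implies-rule on 2 (branches; this branch)]
Accessibility: w0Rw0

Satisfiable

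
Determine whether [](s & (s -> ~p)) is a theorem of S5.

Not valid

Tableau for the negation ~[](s & (s -> ~p)):
1. ~[](s & (s -> ~p)), 0
2. ~(s & (s -> ~p)), 1
3. ~(s -> ~p), 1
4. s, 1
5. p, 1
Accessibility: 0R0, 0R1, 1R0, 1R1
The negation has an open branch (countermodel exists).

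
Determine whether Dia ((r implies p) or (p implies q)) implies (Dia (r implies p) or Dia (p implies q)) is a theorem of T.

Tableau for the negation not (Dia ((r implies p) or (p implies q)) implies (Dia (r implies p) or Dia (p implies q))):
1. not (Dia ((r implies p) or (p implies q)) implies (Dia (r implies p) or Dia (p implies q))), w0
2. Dia ((r implies p) or (p implies q)), w0
3. not (Dia (r implies p) or Dia (p implies q)), w0
4. not Dia (r implies p), w0
5. not Dia (p implies q), w0
6. not (r implies p), w0
7. r, w0
8. not p, w0
9. not (p implies q), w0
10. p, w0
11. not q, w0
Accessibility: w0Rw0
Branch closes: p and not p both at w0.
Every branch of the negation's tableau closes; the branch above is one of them.

Yes, valid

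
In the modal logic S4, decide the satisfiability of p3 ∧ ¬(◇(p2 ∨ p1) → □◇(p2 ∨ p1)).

1. p3 ∧ ¬(◇(p2 ∨ p1) → □◇(p2 ∨ p1)), u
2. p3, u
3. ¬(◇(p2 ∨ p1) → □◇(p2 ∨ p1)), u
4. ◇(p2 ∨ p1), u
5. ¬□◇(p2 ∨ p1), u
6. p2 ∨ p1, v
7. p1, v
8. ¬◇(p2 ∨ p1), w
9. ¬(p2 ∨ p1), w
10. ¬p2, w
11. ¬p1, w
Accessibility: uRu, uRv, uRw, vRv, wRw

Satisfiable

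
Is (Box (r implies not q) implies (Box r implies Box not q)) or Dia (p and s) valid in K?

Valid

Tableau for the negation not ((Box (r implies not q) implies (Box r implies Box not q)) or Dia (p and s)):
1. not ((Box (r implies not q) implies (Box r implies Box not q)) or Dia (p and s)), w0
2. not (Box (r implies not q) implies (Box r implies Box not q)), w0
3. not Dia (p and s), w0
4. Box (r implies not q), w0
5. not (Box r implies Box not q), w0
6. Box r, w0
7. not Box not q, w0
8. q, w1
9. not (p and s), w1
10. r implies not q, w1
11. r, w1
12. not s, w1
13. not q, w1
Accessibility: w0Rw1
Branch closes: q and not q both at w1.
All branches of the negation close; one closing branch shown above.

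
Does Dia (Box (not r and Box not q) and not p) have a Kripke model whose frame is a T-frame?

1. Dia (Box (not r and Box not q) and not p), 0
2. Box (not r and Box not q) and not p, 1   [Dia-rule on 1: fresh world 1, 0R1]
3. Box (not r and Box not q), 1   [and-rule on 2]
4. not p, 1   [and-rule on 2]
5. not r and Box not q, 1   [Box-rule on 3 via 1R1]
6. not r, 1   [and-rule on 5]
7. Box not q, 1   [and-rule on 5]
8. not q, 1   [Box-rule on 7 via 1R1]
Accessibility: 0R0, 0R1, 1R1

Satisfiable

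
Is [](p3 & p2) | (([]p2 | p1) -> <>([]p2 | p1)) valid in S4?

Tableau for the negation ~([](p3 & p2) | (([]p2 | p1) -> <>([]p2 | p1))):
1. ~([](p3 & p2) | (([]p2 | p1) -> <>([]p2 | p1))), 0
2. ~[](p3 & p2), 0
3. ~(([]p2 | p1) -> <>([]p2 | p1)), 0
4. []p2 | p1, 0
5. ~<>([]p2 | p1), 0
6. ~([]p2 | p1), 0
7. ~[]p2, 0
8. ~p1, 0
9. []p2, 0
10. p2, 0
11. ~(p3 & p2), 1
12. ~([]p2 | p1), 1
13. ~[]p2, 1
14. ~p1, 1
15. p2, 1
16. ~p3, 1
17. ~p2, 2
18. ~([]p2 | p1), 2
19. ~[]p2, 2
20. ~p1, 2
21. p2, 2
Accessibility: 0R0, 0R1, 0R2, 1R1, 2R2
Branch closes: p2 and ~p2 both at 2.
All branches of the negation close; one closing branch shown above.

Valid in S4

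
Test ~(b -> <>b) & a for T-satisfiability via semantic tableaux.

1. ~(b -> <>b) & a, 0
2. ~(b -> <>b), 0   [&-rule on 1]
3. a, 0   [&-rule on 1]
4. b, 0   [~->-rule on 2]
5. ~<>b, 0   [~->-rule on 2]
6. ~b, 0   [~<>-rule on 5 via 0R0]
Accessibility: 0R0
Branch closes: b and ~b both at 0.
All branches of the tableau close; one closing branch shown above.

Unsatisfiable (every branch closes)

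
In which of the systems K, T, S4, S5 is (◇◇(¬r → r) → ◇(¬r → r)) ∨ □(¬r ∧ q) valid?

S4, S5

T-tableau for the negation ¬((◇◇(¬r → r) → ◇(¬r → r)) ∨ □(¬r ∧ q)):
1. ¬((◇◇(¬r → r) → ◇(¬r → r)) ∨ □(¬r ∧ q)), 0
2. ¬(◇◇(¬r → r) → ◇(¬r → r)), 0
3. ¬□(¬r ∧ q), 0
4. ◇◇(¬r → r), 0
5. ¬◇(¬r → r), 0
6. ¬(¬r → r), 0
7. ¬r, 0
8. ¬(¬r ∧ q), 1
9. ¬(¬r → r), 1
10. ¬r, 1
11. ¬q, 1
12. ◇(¬r → r), 2
13. ¬(¬r → r), 2
14. ¬r, 2
15. ¬r → r, 3
16. r, 3
Accessibility: 0R0, 0R1, 0R2, 1R1, 2R2, 2R3, 3R3
Complete open branch: countermodel on a T-frame, so not valid in T, nor in K (the same frame is also a K-frame).
S4-tableau for the negation ¬((◇◇(¬r → r) → ◇(¬r → r)) ∨ □(¬r ∧ q)):
1. ¬((◇◇(¬r → r) → ◇(¬r → r)) ∨ □(¬r ∧ q)), 0
2. ¬(◇◇(¬r → r) → ◇(¬r → r)), 0
3. ¬□(¬r ∧ q), 0
4. ◇◇(¬r → r), 0
5. ¬◇(¬r → r), 0
6. ¬(¬r → r), 0
7. ¬r, 0
8. ¬(¬r ∧ q), 1
9. ¬(¬r → r), 1
10. ¬r, 1
11. ¬q, 1
12. ◇(¬r → r), 2
13. ¬(¬r → r), 2
14. ¬r, 2
15. ¬r → r, 3
16. ¬(¬r → r), 3
17. ¬r, 3
18. r, 3
Accessibility: 0R0, 0R1, 0R2, 0R3, 1R1, 2R2, 2R3, 3R3
Branch closes: r and ¬r both at 3.
Every branch closes (one shown): valid in S4, hence also in S5 (every theorem of S4 is a theorem of S5).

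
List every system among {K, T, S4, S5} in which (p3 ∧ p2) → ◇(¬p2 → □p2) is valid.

T, S4, S5

K-tableau for the negation ¬((p3 ∧ p2) → ◇(¬p2 → □p2)):
1. ¬((p3 ∧ p2) → ◇(¬p2 → □p2)), 0
2. p3 ∧ p2, 0   [¬→-rule on 1]
3. ¬◇(¬p2 → □p2), 0   [¬→-rule on 1]
4. p3, 0   [∧-rule on 2]
5. p2, 0   [∧-rule on 2]
Complete open branch: countermodel on a K-frame, so not valid in K.
T-tableau for the negation ¬((p3 ∧ p2) → ◇(¬p2 → □p2)):
1. ¬((p3 ∧ p2) → ◇(¬p2 → □p2)), 0
2. p3 ∧ p2, 0   [¬→-rule on 1]
3. ¬◇(¬p2 → □p2), 0   [¬→-rule on 1]
4. p3, 0   [∧-rule on 2]
5. p2, 0   [∧-rule on 2]
6. ¬(¬p2 → □p2), 0   [¬◇-rule on 3 via 0R0]
7. ¬p2, 0   [¬→-rule on 6]
8. ¬□p2, 0   [¬→-rule on 6]
Accessibility: 0R0
Branch closes: p2 and ¬p2 both at 0.
Every branch closes (one shown): valid in T, hence also in S4, S5 (every theorem of T is a theorem of S4 and S5).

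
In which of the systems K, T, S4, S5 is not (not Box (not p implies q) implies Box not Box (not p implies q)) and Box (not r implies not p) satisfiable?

S5-tableau for the formula:
1. not (not Box (not p implies q) implies Box not Box (not p implies q)) and Box (not r implies not p), u
2. not (not Box (not p implies q) implies Box not Box (not p implies q)), u   [and-rule on 1]
3. Box (not r implies not p), u   [and-rule on 1]
4. not Box (not p implies q), u   [neg-implies-rule on 2]
5. not Box not Box (not p implies q), u   [neg-implies-rule on 2]
6. not r implies not p, u   [Box-rule on 3 via uRu]
7. not p, u   [implies-rule on 6 (branches; this branch)]
8. not (not p implies q), v   [neg-Box-rule on 4: fresh world v, uRv]
9. not p, v   [neg-implies-rule on 8]
10. not q, v   [neg-implies-rule on 8]
11. not r implies not p, v   [Box-rule on 3 via uRv]
12. Box (not p implies q), w   [neg-Box-rule on 5: fresh world w, uRw]
13. not r implies not p, w   [Box-rule on 3 via uRw]
14. not p implies q, u   [Box-rule on 12 via wRu]
15. not p implies q, v   [Box-rule on 12 via wRv]
16. not p implies q, w   [Box-rule on 12 via wRw]
17. not p, w   [implies-rule on 13 (branches; this branch)]
18. q, u   [implies-rule on 14 (branches; this branch)]
19. q, v   [implies-rule on 15 (branches; this branch)]
Accessibility: uRu, uRv, uRw, vRu, vRv, vRw, wRu, wRv, wRw
Branch closes: q and not q both at v.
Every branch closes (one shown): unsatisfiable in S5.
S4-tableau for the formula:
1. not (not Box (not p implies q) implies Box not Box (not p implies q)) and Box (not r implies not p), u
2. not (not Box (not p implies q) implies Box not Box (not p implies q)), u   [and-rule on 1]
3. Box (not r implies not p), u   [and-rule on 1]
4. not Box (not p implies q), u   [neg-implies-rule on 2]
5. not Box not Box (not p implies q), u   [neg-implies-rule on 2]
6. not r implies not p, u   [Box-rule on 3 via uRu]
7. not p, u   [implies-rule on 6 (branches; this branch)]
8. not (not p implies q), v   [neg-Box-rule on 4: fresh world v, uRv]
9. not p, v   [neg-implies-rule on 8]
10. not q, v   [neg-implies-rule on 8]
11. not r implies not p, v   [Box-rule on 3 via uRv]
12. Box (not p implies q), w   [neg-Box-rule on 5: fresh world w, uRw]
13. not r implies not p, w   [Box-rule on 3 via uRw]
14. not p implies q, w   [Box-rule on 12 via wRw]
15. not p, w   [implies-rule on 13 (branches; this branch)]
16. q, w   [implies-rule on 14 (branches; this branch)]
Accessibility: uRu, uRv, uRw, vRv, wRw
Complete open branch: satisfiable in S4, hence also in K, T (this S4-model is also a K-model and a T-model).

K, T, S4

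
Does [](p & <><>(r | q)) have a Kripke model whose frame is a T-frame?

1. [](p & <><>(r | q)), 0
2. p & <><>(r | q), 0   [[]-rule on 1 via 0R0]
3. p, 0   [&-rule on 2]
4. <><>(r | q), 0   [&-rule on 2]
5. <>(r | q), 1   [<>-rule on 4: fresh world 1, 0R1]
6. p & <><>(r | q), 1   [[]-rule on 1 via 0R1]
7. p, 1   [&-rule on 6]
8. <><>(r | q), 1   [&-rule on 6]
9. r | q, 2   [<>-rule on 5: fresh world 2, 1R2]
10. q, 2   [|-rule on 9 (branches; this branch)]
11. <>(r | q), 3   [<>-rule on 8: fresh world 3, 1R3]
12. r | q, 4   [<>-rule on 11: fresh world 4, 3R4]
13. q, 4   [|-rule on 12 (branches; this branch)]
Accessibility: 0R0, 0R1, 1R1, 1R2, 1R3, 2R2, 3R3, 3R4, 4R4

Satisfiable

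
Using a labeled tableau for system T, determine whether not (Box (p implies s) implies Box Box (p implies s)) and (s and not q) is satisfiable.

Yes, satisfiable

1. not (Box (p implies s) implies Box Box (p implies s)) and (s and not q), u
2. not (Box (p implies s) implies Box Box (p implies s)), u   [and-rule on 1]
3. s and not q, u   [and-rule on 1]
4. Box (p implies s), u   [neg-implies-rule on 2]
5. not Box Box (p implies s), u   [neg-implies-rule on 2]
6. s, u   [and-rule on 3]
7. not q, u   [and-rule on 3]
8. p implies s, u   [Box-rule on 4 via uRu]
9. not Box (p implies s), v   [neg-Box-rule on 5: fresh world v, uRv]
10. p implies s, v   [Box-rule on 4 via uRv]
11. s, v   [implies-rule on 10 (branches; this branch)]
12. not (p implies s), w   [neg-Box-rule on 9: fresh world w, vRw]
13. p, w   [neg-implies-rule on 12]
14. not s, w   [neg-implies-rule on 12]
Accessibility: uRu, uRv, vRv, vRw, wRw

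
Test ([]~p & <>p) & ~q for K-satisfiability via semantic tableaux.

Unsatisfiable (every branch closes)

1. ([]~p & <>p) & ~q, w0
2. []~p & <>p, w0
3. ~q, w0
4. []~p, w0
5. <>p, w0
6. p, w1
7. ~p, w1
Accessibility: w0Rw1
Branch closes: p and ~p both at w1.
All branches of the tableau close; one closing branch shown above.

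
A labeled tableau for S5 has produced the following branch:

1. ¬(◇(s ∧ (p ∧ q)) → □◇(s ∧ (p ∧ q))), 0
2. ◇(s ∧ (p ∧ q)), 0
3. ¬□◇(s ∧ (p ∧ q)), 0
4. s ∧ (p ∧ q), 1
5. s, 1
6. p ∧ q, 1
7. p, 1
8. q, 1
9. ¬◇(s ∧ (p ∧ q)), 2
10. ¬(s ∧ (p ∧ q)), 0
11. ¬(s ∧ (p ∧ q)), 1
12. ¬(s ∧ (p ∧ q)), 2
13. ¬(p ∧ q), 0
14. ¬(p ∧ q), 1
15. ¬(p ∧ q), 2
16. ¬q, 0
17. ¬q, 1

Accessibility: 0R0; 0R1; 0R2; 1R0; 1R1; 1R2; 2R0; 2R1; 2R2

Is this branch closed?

Yes, closed

Both q and ¬q appear at 1.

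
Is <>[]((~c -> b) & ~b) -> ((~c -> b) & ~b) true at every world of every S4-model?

Tableau for the negation ~(<>[]((~c -> b) & ~b) -> ((~c -> b) & ~b)):
1. ~(<>[]((~c -> b) & ~b) -> ((~c -> b) & ~b)), 0
2. <>[]((~c -> b) & ~b), 0
3. ~((~c -> b) & ~b), 0
4. b, 0
5. []((~c -> b) & ~b), 1
6. (~c -> b) & ~b, 1
7. ~c -> b, 1
8. ~b, 1
9. c, 1
Accessibility: 0R0, 0R1, 1R1
The negation has an open branch (countermodel exists).

Invalid (countermodel exists)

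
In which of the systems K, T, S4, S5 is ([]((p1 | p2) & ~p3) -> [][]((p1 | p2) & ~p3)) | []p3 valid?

S4-tableau for the negation ~(([]((p1 | p2) & ~p3) -> [][]((p1 | p2) & ~p3)) | []p3):
1. ~(([]((p1 | p2) & ~p3) -> [][]((p1 | p2) & ~p3)) | []p3), u
2. ~([]((p1 | p2) & ~p3) -> [][]((p1 | p2) & ~p3)), u
3. ~[]p3, u
4. []((p1 | p2) & ~p3), u
5. ~[][]((p1 | p2) & ~p3), u
6. (p1 | p2) & ~p3, u
7. p1 | p2, u
8. ~p3, u
9. p2, u
10. ~p3, v
11. (p1 | p2) & ~p3, v
12. p1 | p2, v
13. p2, v
14. ~[]((p1 | p2) & ~p3), w
15. (p1 | p2) & ~p3, w
16. p1 | p2, w
17. ~p3, w
18. p2, w
19. ~((p1 | p2) & ~p3), x
20. (p1 | p2) & ~p3, x
21. p1 | p2, x
22. ~p3, x
23. ~(p1 | p2), x
24. ~p1, x
25. ~p2, x
26. p2, x
Accessibility: uRu, uRv, uRw, uRx, vRv, wRw, wRx, xRx
Branch closes: p2 and ~p2 both at x.
Every branch closes (one shown): valid in S4, hence also in S5 (every theorem of S4 is a theorem of S5).
T-tableau for the negation ~(([]((p1 | p2) & ~p3) -> [][]((p1 | p2) & ~p3)) | []p3):
1. ~(([]((p1 | p2) & ~p3) -> [][]((p1 | p2) & ~p3)) | []p3), u
2. ~([]((p1 | p2) & ~p3) -> [][]((p1 | p2) & ~p3)), u
3. ~[]p3, u
4. []((p1 | p2) & ~p3), u
5. ~[][]((p1 | p2) & ~p3), u
6. (p1 | p2) & ~p3, u
7. p1 | p2, u
8. ~p3, u
9. p2, u
10. ~p3, v
11. (p1 | p2) & ~p3, v
12. p1 | p2, v
13. p2, v
14. ~[]((p1 | p2) & ~p3), w
15. (p1 | p2) & ~p3, w
16. p1 | p2, w
17. ~p3, w
18. p2, w
19. ~((p1 | p2) & ~p3), x
20. p3, x
Accessibility: uRu, uRv, uRw, vRv, wRw, wRx, xRx
Complete open branch: countermodel on a T-frame, so not valid in T, nor in K (the same frame is also a K-frame).

S4, S5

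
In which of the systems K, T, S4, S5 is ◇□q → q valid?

S4-tableau for the negation ¬(◇□q → q):
1. ¬(◇□q → q), w0
2. ◇□q, w0   [¬→-rule on 1]
3. ¬q, w0   [¬→-rule on 1]
4. □q, w1   [◇-rule on 2: fresh world w1, w0Rw1]
5. q, w1   [□-rule on 4 via w1Rw1]
Accessibility: w0Rw0, w0Rw1, w1Rw1
Complete open branch: countermodel on an S4-frame, so not valid in S4, nor in K, T (the same frame is also a K-frame and a T-frame).
S5-tableau for the negation ¬(◇□q → q):
1. ¬(◇□q → q), w0
2. ◇□q, w0   [¬→-rule on 1]
3. ¬q, w0   [¬→-rule on 1]
4. □q, w1   [◇-rule on 2: fresh world w1, w0Rw1]
5. q, w0   [□-rule on 4 via w1Rw0]
Accessibility: w0Rw0, w0Rw1, w1Rw0, w1Rw1
Branch closes: q and ¬q both at w0.
Every branch closes (one shown): valid in S5.

S5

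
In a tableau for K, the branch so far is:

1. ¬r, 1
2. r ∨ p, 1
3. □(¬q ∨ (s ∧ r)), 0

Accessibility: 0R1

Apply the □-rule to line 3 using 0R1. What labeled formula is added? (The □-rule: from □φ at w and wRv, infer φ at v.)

¬q ∨ (s ∧ r), 1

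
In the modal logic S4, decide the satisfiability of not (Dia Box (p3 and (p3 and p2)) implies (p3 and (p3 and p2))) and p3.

1. not (Dia Box (p3 and (p3 and p2)) implies (p3 and (p3 and p2))) and p3, w0
2. not (Dia Box (p3 and (p3 and p2)) implies (p3 and (p3 and p2))), w0
3. p3, w0
4. Dia Box (p3 and (p3 and p2)), w0
5. not (p3 and (p3 and p2)), w0
6. not (p3 and p2), w0
7. not p2, w0
8. Box (p3 and (p3 and p2)), w1
9. p3 and (p3 and p2), w1
10. p3, w1
11. p3 and p2, w1
12. p2, w1
Accessibility: w0Rw0, w0Rw1, w1Rw1

Yes, satisfiable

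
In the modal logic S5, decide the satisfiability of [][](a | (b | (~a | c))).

1. [][](a | (b | (~a | c))), 0
2. [](a | (b | (~a | c))), 0   [[]-rule on 1 via 0R0]
3. a | (b | (~a | c)), 0   [[]-rule on 2 via 0R0]
4. b | (~a | c), 0   [|-rule on 3 (branches; this branch)]
5. ~a | c, 0   [|-rule on 4 (branches; this branch)]
6. c, 0   [|-rule on 5 (branches; this branch)]
Accessibility: 0R0

Satisfiable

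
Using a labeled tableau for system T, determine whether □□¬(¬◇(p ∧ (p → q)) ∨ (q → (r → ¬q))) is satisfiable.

1. □□¬(¬◇(p ∧ (p → q)) ∨ (q → (r → ¬q))), w0
2. □¬(¬◇(p ∧ (p → q)) ∨ (q → (r → ¬q))), w0
3. ¬(¬◇(p ∧ (p → q)) ∨ (q → (r → ¬q))), w0
4. ◇(p ∧ (p → q)), w0
5. ¬(q → (r → ¬q)), w0
6. q, w0
7. ¬(r → ¬q), w0
8. r, w0
9. p ∧ (p → q), w1
10. p, w1
11. p → q, w1
12. □¬(¬◇(p ∧ (p → q)) ∨ (q → (r → ¬q))), w1
13. ¬(¬◇(p ∧ (p → q)) ∨ (q → (r → ¬q))), w1
14. ◇(p ∧ (p → q)), w1
15. ¬(q → (r → ¬q)), w1
16. q, w1
17. ¬(r → ¬q), w1
18. r, w1
19. p ∧ (p → q), w2
20. p, w2
21. p → q, w2
22. ¬(¬◇(p ∧ (p → q)) ∨ (q → (r → ¬q))), w2
23. ◇(p ∧ (p → q)), w2
24. ¬(q → (r → ¬q)), w2
25. q, w2
26. ¬(r → ¬q), w2
27. r, w2
28. p ∧ (p → q), w3
29. p, w3
30. p → q, w3
31. q, w3
Accessibility: w0Rw0, w0Rw1, w1Rw1, w1Rw2, w2Rw2, w2Rw3, w3Rw3

Satisfiable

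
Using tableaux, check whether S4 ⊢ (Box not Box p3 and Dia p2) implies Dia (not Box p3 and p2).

Valid

Tableau for the negation not ((Box not Box p3 and Dia p2) implies Dia (not Box p3 and p2)):
1. not ((Box not Box p3 and Dia p2) implies Dia (not Box p3 and p2)), w0
2. Box not Box p3 and Dia p2, w0
3. not Dia (not Box p3 and p2), w0
4. Box not Box p3, w0
5. Dia p2, w0
6. not (not Box p3 and p2), w0
7. not Box p3, w0
8. not p2, w0
9. p2, w1
10. not (not Box p3 and p2), w1
11. not Box p3, w1
12. Box p3, w1
13. p3, w1
14. not p3, w2
15. not (not Box p3 and p2), w2
16. not Box p3, w2
17. not p2, w2
18. not p3, w3
19. not (not Box p3 and p2), w3
20. not Box p3, w3
21. p3, w3
Accessibility: w0Rw0, w0Rw1, w0Rw2, w0Rw3, w1Rw1, w1Rw3, w2Rw2, w3Rw3
Branch closes: p3 and not p3 both at w3.
All branches of the negation close; one closing branch shown above.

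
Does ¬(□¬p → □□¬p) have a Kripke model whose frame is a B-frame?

1. ¬(□¬p → □□¬p), w0
2. □¬p, w0
3. ¬□□¬p, w0
4. ¬p, w0
5. ¬□¬p, w1
6. ¬p, w1
7. p, w2
Accessibility: w0Rw0, w0Rw1, w1Rw0, w1Rw1, w1Rw2, w2Rw1, w2Rw2

Yes, satisfiable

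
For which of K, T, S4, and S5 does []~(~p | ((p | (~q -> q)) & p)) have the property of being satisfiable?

K

K-tableau for the formula:
1. []~(~p | ((p | (~q -> q)) & p)), 0
Complete open branch: satisfiable in K.
T-tableau for the formula:
1. []~(~p | ((p | (~q -> q)) & p)), 0
2. ~(~p | ((p | (~q -> q)) & p)), 0
3. p, 0
4. ~((p | (~q -> q)) & p), 0
5. ~(p | (~q -> q)), 0
6. ~p, 0
7. ~(~q -> q), 0
Accessibility: 0R0
Branch closes: p and ~p both at 0.
Every branch closes (one shown): unsatisfiable in T, hence also in S4, S5 (every S4/S5-frame is a T-frame).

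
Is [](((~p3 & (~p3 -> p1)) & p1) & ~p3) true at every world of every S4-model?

Tableau for the negation ~[](((~p3 & (~p3 -> p1)) & p1) & ~p3):
1. ~[](((~p3 & (~p3 -> p1)) & p1) & ~p3), w0
2. ~(((~p3 & (~p3 -> p1)) & p1) & ~p3), w1
3. p3, w1
Accessibility: w0Rw0, w0Rw1, w1Rw1
The negation has an open branch (countermodel exists).

Not valid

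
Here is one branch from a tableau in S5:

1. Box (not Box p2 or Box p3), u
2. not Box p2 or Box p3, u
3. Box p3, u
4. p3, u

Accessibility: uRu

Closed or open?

Not closed

There is no literal clash: for every atom and world, at most one sign appears.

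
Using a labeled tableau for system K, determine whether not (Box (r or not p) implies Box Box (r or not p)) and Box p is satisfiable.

1. not (Box (r or not p) implies Box Box (r or not p)) and Box p, u
2. not (Box (r or not p) implies Box Box (r or not p)), u
3. Box p, u
4. Box (r or not p), u
5. not Box Box (r or not p), u
6. not Box (r or not p), v
7. p, v
8. r or not p, v
9. r, v
10. not (r or not p), w
11. not r, w
12. p, w
Accessibility: uRv, vRw

Yes, satisfiable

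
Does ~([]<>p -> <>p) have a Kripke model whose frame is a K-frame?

Yes, satisfiable

1. ~([]<>p -> <>p), u
2. []<>p, u
3. ~<>p, u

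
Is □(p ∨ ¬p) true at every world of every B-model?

Valid in B

Tableau for the negation ¬□(p ∨ ¬p):
1. ¬□(p ∨ ¬p), 0
2. ¬(p ∨ ¬p), 1
3. ¬p, 1
4. p, 1
Accessibility: 0R0, 0R1, 1R0, 1R1
Branch closes: p and ¬p both at 1.
All branches of the negation close; one closing branch shown above.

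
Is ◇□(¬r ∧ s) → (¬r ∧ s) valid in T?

No, not valid

Tableau for the negation ¬(◇□(¬r ∧ s) → (¬r ∧ s)):
1. ¬(◇□(¬r ∧ s) → (¬r ∧ s)), 0
2. ◇□(¬r ∧ s), 0
3. ¬(¬r ∧ s), 0
4. ¬s, 0
5. □(¬r ∧ s), 1
6. ¬r ∧ s, 1
7. ¬r, 1
8. s, 1
Accessibility: 0R0, 0R1, 1R1
The negation has an open branch (countermodel exists).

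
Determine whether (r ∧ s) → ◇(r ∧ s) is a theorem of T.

Valid in T

Tableau for the negation ¬((r ∧ s) → ◇(r ∧ s)):
1. ¬((r ∧ s) → ◇(r ∧ s)), w0
2. r ∧ s, w0
3. ¬◇(r ∧ s), w0
4. r, w0
5. s, w0
6. ¬(r ∧ s), w0
7. ¬s, w0
Accessibility: w0Rw0
Branch closes: s and ¬s both at w0.
All branches of the negation close; one closing branch shown above.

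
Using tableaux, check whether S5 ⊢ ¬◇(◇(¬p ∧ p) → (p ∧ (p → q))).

Invalid (countermodel exists)

Tableau for the negation ◇(◇(¬p ∧ p) → (p ∧ (p → q))):
1. ◇(◇(¬p ∧ p) → (p ∧ (p → q))), u
2. ◇(¬p ∧ p) → (p ∧ (p → q)), v   [◇-rule on 1: fresh world v, uRv]
3. p ∧ (p → q), v   [→-rule on 2 (branches; this branch)]
4. p, v   [∧-rule on 3]
5. p → q, v   [∧-rule on 3]
6. q, v   [→-rule on 5 (branches; this branch)]
Accessibility: uRu, uRv, vRu, vRv
The negation has an open branch (countermodel exists).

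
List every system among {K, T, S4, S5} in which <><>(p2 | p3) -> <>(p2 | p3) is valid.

T-tableau for the negation ~(<><>(p2 | p3) -> <>(p2 | p3)):
1. ~(<><>(p2 | p3) -> <>(p2 | p3)), u
2. <><>(p2 | p3), u   [~->-rule on 1]
3. ~<>(p2 | p3), u   [~->-rule on 1]
4. ~(p2 | p3), u   [~<>-rule on 3 via uRu]
5. ~p2, u   [~|-rule on 4]
6. ~p3, u   [~|-rule on 4]
7. <>(p2 | p3), v   [<>-rule on 2: fresh world v, uRv]
8. ~(p2 | p3), v   [~<>-rule on 3 via uRv]
9. ~p2, v   [~|-rule on 8]
10. ~p3, v   [~|-rule on 8]
11. p2 | p3, w   [<>-rule on 7: fresh world w, vRw]
12. p3, w   [|-rule on 11 (branches; this branch)]
Accessibility: uRu, uRv, vRv, vRw, wRw
Complete open branch: countermodel on a T-frame, so not valid in T, nor in K (the same frame is also a K-frame).
S4-tableau for the negation ~(<><>(p2 | p3) -> <>(p2 | p3)):
1. ~(<><>(p2 | p3) -> <>(p2 | p3)), u
2. <><>(p2 | p3), u   [~->-rule on 1]
3. ~<>(p2 | p3), u   [~->-rule on 1]
4. ~(p2 | p3), u   [~<>-rule on 3 via uRu]
5. ~p2, u   [~|-rule on 4]
6. ~p3, u   [~|-rule on 4]
7. <>(p2 | p3), v   [<>-rule on 2: fresh world v, uRv]
8. ~(p2 | p3), v   [~<>-rule on 3 via uRv]
9. ~p2, v   [~|-rule on 8]
10. ~p3, v   [~|-rule on 8]
11. p2 | p3, w   [<>-rule on 7: fresh world w, vRw]
12. ~(p2 | p3), w   [~<>-rule on 3 via uRw]
13. ~p2, w   [~|-rule on 12]
14. ~p3, w   [~|-rule on 12]
15. p3, w   [|-rule on 11 (branches; this branch)]
Accessibility: uRu, uRv, uRw, vRv, vRw, wRw
Branch closes: p3 and ~p3 both at w.
Every branch closes (one shown): valid in S4, hence also in S5 (every theorem of S4 is a theorem of S5).

S4, S5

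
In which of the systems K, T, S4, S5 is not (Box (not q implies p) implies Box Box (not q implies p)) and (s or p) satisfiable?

K, T

T-tableau for the formula:
1. not (Box (not q implies p) implies Box Box (not q implies p)) and (s or p), 0
2. not (Box (not q implies p) implies Box Box (not q implies p)), 0
3. s or p, 0
4. Box (not q implies p), 0
5. not Box Box (not q implies p), 0
6. not q implies p, 0
7. p, 0
8. not Box (not q implies p), 1
9. not q implies p, 1
10. p, 1
11. not (not q implies p), 2
12. not q, 2
13. not p, 2
Accessibility: 0R0, 0R1, 1R1, 1R2, 2R2
Complete open branch: satisfiable in T, hence also in K (this T-model is also a K-model).
S4-tableau for the formula:
1. not (Box (not q implies p) implies Box Box (not q implies p)) and (s or p), 0
2. not (Box (not q implies p) implies Box Box (not q implies p)), 0
3. s or p, 0
4. Box (not q implies p), 0
5. not Box Box (not q implies p), 0
6. not q implies p, 0
7. p, 0
8. not Box (not q implies p), 1
9. not q implies p, 1
10. p, 1
11. not (not q implies p), 2
12. not q, 2
13. not p, 2
14. not q implies p, 2
15. p, 2
Accessibility: 0R0, 0R1, 0R2, 1R1, 1R2, 2R2
Branch closes: p and not p both at 2.
Every branch closes (one shown): unsatisfiable in S4, hence also in S5 (every S5-frame is an S4-frame).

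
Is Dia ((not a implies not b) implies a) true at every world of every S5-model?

Tableau for the negation not Dia ((not a implies not b) implies a):
1. not Dia ((not a implies not b) implies a), u
2. not ((not a implies not b) implies a), u
3. not a implies not b, u
4. not a, u
5. not b, u
Accessibility: uRu
The negation has an open branch (countermodel exists).

No, not valid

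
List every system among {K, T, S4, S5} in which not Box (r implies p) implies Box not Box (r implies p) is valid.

S5

S4-tableau for the negation not (not Box (r implies p) implies Box not Box (r implies p)):
1. not (not Box (r implies p) implies Box not Box (r implies p)), 0
2. not Box (r implies p), 0
3. not Box not Box (r implies p), 0
4. not (r implies p), 1
5. r, 1
6. not p, 1
7. Box (r implies p), 2
8. r implies p, 2
9. p, 2
Accessibility: 0R0, 0R1, 0R2, 1R1, 2R2
Complete open branch: countermodel on an S4-frame, so not valid in S4, nor in K, T (the same frame is also a K-frame and a T-frame).
S5-tableau for the negation not (not Box (r implies p) implies Box not Box (r implies p)):
1. not (not Box (r implies p) implies Box not Box (r implies p)), 0
2. not Box (r implies p), 0
3. not Box not Box (r implies p), 0
4. not (r implies p), 1
5. r, 1
6. not p, 1
7. Box (r implies p), 2
8. r implies p, 0
9. r implies p, 1
10. r implies p, 2
11. p, 0
12. p, 1
Accessibility: 0R0, 0R1, 0R2, 1R0, 1R1, 1R2, 2R0, 2R1, 2R2
Branch closes: p and not p both at 1.
Every branch closes (one shown): valid in S5.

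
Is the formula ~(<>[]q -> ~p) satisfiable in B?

Satisfiable

1. ~(<>[]q -> ~p), 0
2. <>[]q, 0   [~->-rule on 1]
3. p, 0   [~->-rule on 1]
4. []q, 1   [<>-rule on 2: fresh world 1, 0R1]
5. q, 0   [[]-rule on 4 via 1R0]
6. q, 1   [[]-rule on 4 via 1R1]
Accessibility: 0R0, 0R1, 1R0, 1R1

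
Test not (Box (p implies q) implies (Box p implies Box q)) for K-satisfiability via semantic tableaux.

Unsatisfiable

1. not (Box (p implies q) implies (Box p implies Box q)), w0
2. Box (p implies q), w0
3. not (Box p implies Box q), w0
4. Box p, w0
5. not Box q, w0
6. not q, w1
7. p implies q, w1
8. p, w1
9. q, w1
Accessibility: w0Rw1
Branch closes: q and not q both at w1.
All branches of the tableau close; one closing branch shown above.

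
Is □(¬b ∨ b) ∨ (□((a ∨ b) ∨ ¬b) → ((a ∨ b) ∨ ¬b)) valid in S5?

Tableau for the negation ¬(□(¬b ∨ b) ∨ (□((a ∨ b) ∨ ¬b) → ((a ∨ b) ∨ ¬b))):
1. ¬(□(¬b ∨ b) ∨ (□((a ∨ b) ∨ ¬b) → ((a ∨ b) ∨ ¬b))), u
2. ¬□(¬b ∨ b), u   [¬∨-rule on 1]
3. ¬(□((a ∨ b) ∨ ¬b) → ((a ∨ b) ∨ ¬b)), u   [¬∨-rule on 1]
4. □((a ∨ b) ∨ ¬b), u   [¬→-rule on 3]
5. ¬((a ∨ b) ∨ ¬b), u   [¬→-rule on 3]
6. ¬(a ∨ b), u   [¬∨-rule on 5]
7. b, u   [¬∨-rule on 5]
8. ¬a, u   [¬∨-rule on 6]
9. ¬b, u   [¬∨-rule on 6]
Accessibility: uRu
Branch closes: b and ¬b both at u.
All branches of the negation close; one closing branch shown above.

Valid in S5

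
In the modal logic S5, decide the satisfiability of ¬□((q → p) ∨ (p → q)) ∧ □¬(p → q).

1. ¬□((q → p) ∨ (p → q)) ∧ □¬(p → q), w0
2. ¬□((q → p) ∨ (p → q)), w0
3. □¬(p → q), w0
4. ¬(p → q), w0
5. p, w0
6. ¬q, w0
7. ¬((q → p) ∨ (p → q)), w1
8. ¬(q → p), w1
9. ¬(p → q), w1
10. q, w1
11. ¬p, w1
12. p, w1
13. ¬q, w1
Accessibility: w0Rw0, w0Rw1, w1Rw0, w1Rw1
Branch closes: p and ¬p both at w1.
Every branch closes; the branch above is one of them.

No, unsatisfiable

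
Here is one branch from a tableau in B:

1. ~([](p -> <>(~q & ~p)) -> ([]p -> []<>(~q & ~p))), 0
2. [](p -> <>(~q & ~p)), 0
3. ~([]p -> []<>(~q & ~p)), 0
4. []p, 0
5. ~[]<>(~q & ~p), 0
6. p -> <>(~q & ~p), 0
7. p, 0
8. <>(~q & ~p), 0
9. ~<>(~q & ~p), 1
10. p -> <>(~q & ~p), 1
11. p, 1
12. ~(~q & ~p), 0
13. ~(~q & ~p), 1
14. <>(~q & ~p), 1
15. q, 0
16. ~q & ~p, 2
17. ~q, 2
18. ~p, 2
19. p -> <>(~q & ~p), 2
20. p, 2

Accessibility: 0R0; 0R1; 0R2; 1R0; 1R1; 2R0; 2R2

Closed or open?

Both p and ~p appear at 2.

Closed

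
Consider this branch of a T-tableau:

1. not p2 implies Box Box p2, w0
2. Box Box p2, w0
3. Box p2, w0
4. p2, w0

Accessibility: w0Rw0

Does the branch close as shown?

No atom appears with both signs at the same world.

Not closed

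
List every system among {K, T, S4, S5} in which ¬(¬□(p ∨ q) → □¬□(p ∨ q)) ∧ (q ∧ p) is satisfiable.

K, T, S4

S5-tableau for the formula:
1. ¬(¬□(p ∨ q) → □¬□(p ∨ q)) ∧ (q ∧ p), w0
2. ¬(¬□(p ∨ q) → □¬□(p ∨ q)), w0
3. q ∧ p, w0
4. ¬□(p ∨ q), w0
5. ¬□¬□(p ∨ q), w0
6. q, w0
7. p, w0
8. ¬(p ∨ q), w1
9. ¬p, w1
10. ¬q, w1
11. □(p ∨ q), w2
12. p ∨ q, w0
13. p ∨ q, w1
14. p ∨ q, w2
15. q, w1
Accessibility: w0Rw0, w0Rw1, w0Rw2, w1Rw0, w1Rw1, w1Rw2, w2Rw0, w2Rw1, w2Rw2
Branch closes: q and ¬q both at w1.
Every branch closes (one shown): unsatisfiable in S5.
S4-tableau for the formula:
1. ¬(¬□(p ∨ q) → □¬□(p ∨ q)) ∧ (q ∧ p), w0
2. ¬(¬□(p ∨ q) → □¬□(p ∨ q)), w0
3. q ∧ p, w0
4. ¬□(p ∨ q), w0
5. ¬□¬□(p ∨ q), w0
6. q, w0
7. p, w0
8. ¬(p ∨ q), w1
9. ¬p, w1
10. ¬q, w1
11. □(p ∨ q), w2
12. p ∨ q, w2
13. q, w2
Accessibility: w0Rw0, w0Rw1, w0Rw2, w1Rw1, w2Rw2
Complete open branch: satisfiable in S4, hence also in K, T (this S4-model is also a K-model and a T-model).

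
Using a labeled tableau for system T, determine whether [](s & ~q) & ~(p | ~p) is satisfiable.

1. [](s & ~q) & ~(p | ~p), u
2. [](s & ~q), u
3. ~(p | ~p), u
4. ~p, u
5. p, u
Accessibility: uRu
Branch closes: p and ~p both at u.
Every branch closes; the branch above is one of them.

Unsatisfiable (every branch closes)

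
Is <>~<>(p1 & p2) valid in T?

Not valid

Tableau for the negation ~<>~<>(p1 & p2):
1. ~<>~<>(p1 & p2), u
2. <>(p1 & p2), u
3. p1 & p2, v
4. p1, v
5. p2, v
6. <>(p1 & p2), v
7. p1 & p2, w
8. p1, w
9. p2, w
Accessibility: uRu, uRv, vRv, vRw, wRw
The negation has an open branch (countermodel exists).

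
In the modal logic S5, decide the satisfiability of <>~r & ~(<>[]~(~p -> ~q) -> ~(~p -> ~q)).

1. <>~r & ~(<>[]~(~p -> ~q) -> ~(~p -> ~q)), 0
2. <>~r, 0
3. ~(<>[]~(~p -> ~q) -> ~(~p -> ~q)), 0
4. <>[]~(~p -> ~q), 0
5. ~p -> ~q, 0
6. ~q, 0
7. ~r, 1
8. []~(~p -> ~q), 2
9. ~(~p -> ~q), 0
10. ~p, 0
11. q, 0
Accessibility: 0R0, 0R1, 0R2, 1R0, 1R1, 1R2, 2R0, 2R1, 2R2
Branch closes: q and ~q both at 0.
Every branch closes; the branch above is one of them.

No, unsatisfiable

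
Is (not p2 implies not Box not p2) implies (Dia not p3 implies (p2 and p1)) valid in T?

Tableau for the negation not ((not p2 implies not Box not p2) implies (Dia not p3 implies (p2 and p1))):
1. not ((not p2 implies not Box not p2) implies (Dia not p3 implies (p2 and p1))), u
2. not p2 implies not Box not p2, u
3. not (Dia not p3 implies (p2 and p1)), u
4. Dia not p3, u
5. not (p2 and p1), u
6. not Box not p2, u
7. not p1, u
8. not p3, v
9. p2, w
Accessibility: uRu, uRv, uRw, vRv, wRw
The negation has an open branch (countermodel exists).

Not valid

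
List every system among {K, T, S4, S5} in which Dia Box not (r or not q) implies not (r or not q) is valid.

S4-tableau for the negation not (Dia Box not (r or not q) implies not (r or not q)):
1. not (Dia Box not (r or not q) implies not (r or not q)), 0
2. Dia Box not (r or not q), 0
3. r or not q, 0
4. not q, 0
5. Box not (r or not q), 1
6. not (r or not q), 1
7. not r, 1
8. q, 1
Accessibility: 0R0, 0R1, 1R1
Complete open branch: countermodel on an S4-frame, so not valid in S4, nor in K, T (the same frame is also a K-frame and a T-frame).
S5-tableau for the negation not (Dia Box not (r or not q) implies not (r or not q)):
1. not (Dia Box not (r or not q) implies not (r or not q)), 0
2. Dia Box not (r or not q), 0
3. r or not q, 0
4. not q, 0
5. Box not (r or not q), 1
6. not (r or not q), 0
7. not r, 0
8. q, 0
Accessibility: 0R0, 0R1, 1R0, 1R1
Branch closes: q and not q both at 0.
Every branch closes (one shown): valid in S5.

S5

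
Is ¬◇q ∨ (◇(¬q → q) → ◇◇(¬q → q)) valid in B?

Tableau for the negation ¬(¬◇q ∨ (◇(¬q → q) → ◇◇(¬q → q))):
1. ¬(¬◇q ∨ (◇(¬q → q) → ◇◇(¬q → q))), 0
2. ◇q, 0   [¬∨-rule on 1]
3. ¬(◇(¬q → q) → ◇◇(¬q → q)), 0   [¬∨-rule on 1]
4. ◇(¬q → q), 0   [¬→-rule on 3]
5. ¬◇◇(¬q → q), 0   [¬→-rule on 3]
6. ¬◇(¬q → q), 0   [¬◇-rule on 5 via 0R0]
7. ¬(¬q → q), 0   [¬◇-rule on 6 via 0R0]
8. ¬q, 0   [¬→-rule on 7]
9. q, 1   [◇-rule on 2: fresh world 1, 0R1]
10. ¬◇(¬q → q), 1   [¬◇-rule on 5 via 0R1]
11. ¬(¬q → q), 1   [¬◇-rule on 6 via 0R1]
12. ¬q, 1   [¬→-rule on 11]
Accessibility: 0R0, 0R1, 1R0, 1R1
Branch closes: q and ¬q both at 1.
All branches of the negation close; one closing branch shown above.

Valid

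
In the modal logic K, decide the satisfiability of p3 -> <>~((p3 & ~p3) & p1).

Satisfiable (open branch found)

1. p3 -> <>~((p3 & ~p3) & p1), w0
2. <>~((p3 & ~p3) & p1), w0
3. ~((p3 & ~p3) & p1), w1
4. ~p1, w1
Accessibility: w0Rw1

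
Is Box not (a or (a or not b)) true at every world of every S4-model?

Not valid

Tableau for the negation not Box not (a or (a or not b)):
1. not Box not (a or (a or not b)), 0
2. a or (a or not b), 1
3. a or not b, 1
4. not b, 1
Accessibility: 0R0, 0R1, 1R1
The negation has an open branch (countermodel exists).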